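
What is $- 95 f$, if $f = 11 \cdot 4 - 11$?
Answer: $-3135$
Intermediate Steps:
$f = 33$ ($f = 44 - 11 = 33$)
$- 95 f = \left(-95\right) 33 = -3135$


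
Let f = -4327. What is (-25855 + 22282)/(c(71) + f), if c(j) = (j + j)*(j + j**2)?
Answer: -3573/721577 ≈ -0.0049517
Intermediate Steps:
c(j) = 2*j*(j + j**2) (c(j) = (2*j)*(j + j**2) = 2*j*(j + j**2))
(-25855 + 22282)/(c(71) + f) = (-25855 + 22282)/(2*71**2*(1 + 71) - 4327) = -3573/(2*5041*72 - 4327) = -3573/(725904 - 4327) = -3573/721577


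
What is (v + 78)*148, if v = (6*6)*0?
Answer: 11544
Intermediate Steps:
v = 0 (v = 36*0 = 0)
(v + 78)*148 = (0 + 78)*148 = 78*148 = 11544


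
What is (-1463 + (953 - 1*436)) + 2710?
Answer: 1764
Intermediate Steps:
(-1463 + (953 - 1*436)) + 2710 = (-1463 + (953 - 436)) + 2710 = (-1463 + 517) + 2710 = -946 + 2710 = 1764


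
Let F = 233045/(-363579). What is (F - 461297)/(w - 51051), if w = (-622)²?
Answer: -167718135008/122101826307 ≈ -1.3736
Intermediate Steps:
w = 386884
F = -233045/363579 (F = 233045*(-1/363579) = -233045/363579 ≈ -0.64097)
(F - 461297)/(w - 51051) = (-233045/363579 - 461297)/(386884 - 51051) = -167718135008/363579/335833 = -167718135008/363579*1/335833 = -167718135008/122101826307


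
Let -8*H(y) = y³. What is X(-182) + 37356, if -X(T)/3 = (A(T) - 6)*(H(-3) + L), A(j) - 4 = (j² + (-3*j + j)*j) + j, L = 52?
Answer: 11141295/2 ≈ 5.5706e+6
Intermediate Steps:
A(j) = 4 + j - j² (A(j) = 4 + ((j² + (-3*j + j)*j) + j) = 4 + ((j² + (-2*j)*j) + j) = 4 + ((j² - 2*j²) + j) = 4 + (-j² + j) = 4 + (j - j²) = 4 + j - j²)
H(y) = -y³/8
X(T) = 1329/4 - 1329*T/8 + 1329*T²/8 (X(T) = -3*((4 + T - T²) - 6)*(-⅛*(-3)³ + 52) = -3*(-2 + T - T²)*(-⅛*(-27) + 52) = -3*(-2 + T - T²)*(27/8 + 52) = -3*(-2 + T - T²)*443/8 = -3*(-443/4 - 443*T²/8 + 443*T/8) = 1329/4 - 1329*T/8 + 1329*T²/8)
X(-182) + 37356 = (1329/4 - 1329/8*(-182) + (1329/8)*(-182)²) + 37356 = (1329/4 + 120939/4 + (1329/8)*33124) + 37356 = (1329/4 + 120939/4 + 11005449/2) + 37356 = 11066583/2 + 37356 = 11141295/2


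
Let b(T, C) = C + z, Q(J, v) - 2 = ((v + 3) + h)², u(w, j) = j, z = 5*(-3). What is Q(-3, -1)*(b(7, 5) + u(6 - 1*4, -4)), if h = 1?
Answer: -154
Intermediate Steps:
z = -15
Q(J, v) = 2 + (4 + v)² (Q(J, v) = 2 + ((v + 3) + 1)² = 2 + ((3 + v) + 1)² = 2 + (4 + v)²)
b(T, C) = -15 + C (b(T, C) = C - 15 = -15 + C)
Q(-3, -1)*(b(7, 5) + u(6 - 1*4, -4)) = (2 + (4 - 1)²)*((-15 + 5) - 4) = (2 + 3²)*(-10 - 4) = (2 + 9)*(-14) = 11*(-14) = -154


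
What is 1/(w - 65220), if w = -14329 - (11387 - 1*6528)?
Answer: -1/84408 ≈ -1.1847e-5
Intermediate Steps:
w = -19188 (w = -14329 - (11387 - 6528) = -14329 - 1*4859 = -14329 - 4859 = -19188)
1/(w - 65220) = 1/(-19188 - 65220) = 1/(-84408) = -1/84408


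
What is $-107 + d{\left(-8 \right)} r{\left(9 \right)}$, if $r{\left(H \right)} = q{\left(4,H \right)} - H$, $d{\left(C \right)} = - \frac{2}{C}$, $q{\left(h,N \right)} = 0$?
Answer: $- \frac{437}{4} \approx -109.25$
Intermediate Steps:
$r{\left(H \right)} = - H$ ($r{\left(H \right)} = 0 - H = - H$)
$-107 + d{\left(-8 \right)} r{\left(9 \right)} = -107 + - \frac{2}{-8} \left(\left(-1\right) 9\right) = -107 + \left(-2\right) \left(- \frac{1}{8}\right) \left(-9\right) = -107 + \frac{1}{4} \left(-9\right) = -107 - \frac{9}{4} = - \frac{437}{4}$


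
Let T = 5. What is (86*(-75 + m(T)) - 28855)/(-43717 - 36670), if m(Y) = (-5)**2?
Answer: 33155/80387 ≈ 0.41244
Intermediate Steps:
m(Y) = 25
(86*(-75 + m(T)) - 28855)/(-43717 - 36670) = (86*(-75 + 25) - 28855)/(-43717 - 36670) = (86*(-50) - 28855)/(-80387) = (-4300 - 28855)*(-1/80387) = -33155*(-1/80387) = 33155/80387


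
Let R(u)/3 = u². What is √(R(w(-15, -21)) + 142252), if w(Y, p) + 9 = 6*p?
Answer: √196927 ≈ 443.76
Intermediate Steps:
w(Y, p) = -9 + 6*p
R(u) = 3*u²
√(R(w(-15, -21)) + 142252) = √(3*(-9 + 6*(-21))² + 142252) = √(3*(-9 - 126)² + 142252) = √(3*(-135)² + 142252) = √(3*18225 + 142252) = √(54675 + 142252) = √196927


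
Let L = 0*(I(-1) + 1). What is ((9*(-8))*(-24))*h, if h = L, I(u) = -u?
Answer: 0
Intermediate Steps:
L = 0 (L = 0*(-1*(-1) + 1) = 0*(1 + 1) = 0*2 = 0)
h = 0
((9*(-8))*(-24))*h = ((9*(-8))*(-24))*0 = -72*(-24)*0 = 1728*0 = 0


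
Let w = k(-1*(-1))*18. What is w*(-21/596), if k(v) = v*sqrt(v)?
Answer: -189/298 ≈ -0.63423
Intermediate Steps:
k(v) = v**(3/2)
w = 18 (w = (-1*(-1))**(3/2)*18 = 1**(3/2)*18 = 1*18 = 18)
w*(-21/596) = 18*(-21/596) = -189/298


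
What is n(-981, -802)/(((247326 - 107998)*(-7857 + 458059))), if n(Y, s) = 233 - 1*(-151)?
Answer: 3/490044877 ≈ 6.1219e-9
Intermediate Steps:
n(Y, s) = 384 (n(Y, s) = 233 + 151 = 384)
n(-981, -802)/(((247326 - 107998)*(-7857 + 458059))) = 384/(((247326 - 107998)*(-7857 + 458059))) = 384/((139328*450202)) = 384/62725744256 = 384*(1/62725744256) = 3/490044877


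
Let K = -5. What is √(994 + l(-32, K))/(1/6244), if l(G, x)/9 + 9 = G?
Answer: 156100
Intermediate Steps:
l(G, x) = -81 + 9*G
√(994 + l(-32, K))/(1/6244) = √(994 + (-81 + 9*(-32)))/(1/6244) = √(994 + (-81 - 288))/(1/6244) = √(994 - 369)*6244 = √625*6244 = 25*6244 = 156100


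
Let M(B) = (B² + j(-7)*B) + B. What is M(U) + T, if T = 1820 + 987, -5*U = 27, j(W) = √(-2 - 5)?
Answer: 70769/25 - 27*I*√7/5 ≈ 2830.8 - 14.287*I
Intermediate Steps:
j(W) = I*√7 (j(W) = √(-7) = I*√7)
U = -27/5 (U = -⅕*27 = -27/5 ≈ -5.4000)
M(B) = B + B² + I*B*√7 (M(B) = (B² + (I*√7)*B) + B = (B² + I*B*√7) + B = B + B² + I*B*√7)
T = 2807
M(U) + T = -27*(1 - 27/5 + I*√7)/5 + 2807 = -27*(-22/5 + I*√7)/5 + 2807 = (594/25 - 27*I*√7/5) + 2807 = 70769/25 - 27*I*√7/5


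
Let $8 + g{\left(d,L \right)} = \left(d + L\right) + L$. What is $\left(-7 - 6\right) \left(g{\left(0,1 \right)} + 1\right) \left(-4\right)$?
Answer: $-260$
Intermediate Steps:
$g{\left(d,L \right)} = -8 + d + 2 L$ ($g{\left(d,L \right)} = -8 + \left(\left(d + L\right) + L\right) = -8 + \left(\left(L + d\right) + L\right) = -8 + \left(d + 2 L\right) = -8 + d + 2 L$)
$\left(-7 - 6\right) \left(g{\left(0,1 \right)} + 1\right) \left(-4\right) = \left(-7 - 6\right) \left(\left(-8 + 0 + 2 \cdot 1\right) + 1\right) \left(-4\right) = - 13 \left(\left(-8 + 0 + 2\right) + 1\right) \left(-4\right) = - 13 \left(-6 + 1\right) \left(-4\right) = - 13 \left(\left(-5\right) \left(-4\right)\right) = \left(-13\right) 20 = -260$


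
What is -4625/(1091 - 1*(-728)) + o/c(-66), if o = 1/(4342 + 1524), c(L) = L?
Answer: -1790598319/704236764 ≈ -2.5426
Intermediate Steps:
o = 1/5866 ≈ 0.00017047
-4625/(1091 - 1*(-728)) + o/c(-66) = -4625/(1091 - 1*(-728)) + (1/5866)/(-66) = -4625/(1091 + 728) + (1/5866)*(-1/66) = -4625/1819 - 1/387156 = -1790598319/704236764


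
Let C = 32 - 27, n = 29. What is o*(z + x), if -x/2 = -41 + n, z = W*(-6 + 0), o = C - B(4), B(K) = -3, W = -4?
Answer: 384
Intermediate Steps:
C = 5
o = 8 (o = 5 - 1*(-3) = 5 + 3 = 8)
z = 24 (z = -4*(-6 + 0) = -4*(-6) = 24)
x = 24 (x = -2*(-41 + 29) = -2*(-12) = 24)
o*(z + x) = 8*(24 + 24) = 8*48 = 384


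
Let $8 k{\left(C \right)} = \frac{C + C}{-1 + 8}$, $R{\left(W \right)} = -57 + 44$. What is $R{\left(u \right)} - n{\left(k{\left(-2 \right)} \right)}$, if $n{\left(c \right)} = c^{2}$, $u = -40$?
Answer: $- \frac{2549}{196} \approx -13.005$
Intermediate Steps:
$R{\left(W \right)} = -13$
$k{\left(C \right)} = \frac{C}{28}$ ($k{\left(C \right)} = \frac{\left(C + C\right) \frac{1}{-1 + 8}}{8} = \frac{2 C \frac{1}{7}}{8} = \frac{\frac{2}{7} C}{8} = \frac{C}{28}$)
$R{\left(u \right)} - n{\left(k{\left(-2 \right)} \right)} = -13 - \left(\frac{1}{28} \left(-2\right)\right)^{2} = -13 - \left(- \frac{1}{14}\right)^{2} = -13 - \frac{1}{196} = - \frac{2549}{196}$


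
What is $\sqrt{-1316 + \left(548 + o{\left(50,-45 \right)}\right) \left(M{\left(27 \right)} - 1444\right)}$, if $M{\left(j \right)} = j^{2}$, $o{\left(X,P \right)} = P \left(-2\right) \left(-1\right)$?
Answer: $i \sqrt{328786} \approx 573.4 i$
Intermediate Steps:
$o{\left(X,P \right)} = 2 P$ ($o{\left(X,P \right)} = - 2 P \left(-1\right) = 2 P$)
$\sqrt{-1316 + \left(548 + o{\left(50,-45 \right)}\right) \left(M{\left(27 \right)} - 1444\right)} = \sqrt{-1316 + \left(548 + 2 \left(-45\right)\right) \left(27^{2} - 1444\right)} = \sqrt{-1316 + \left(548 - 90\right) \left(729 - 1444\right)} = \sqrt{-1316 + 458 \left(-715\right)} = \sqrt{-1316 - 327470} = \sqrt{-328786} = i \sqrt{328786}$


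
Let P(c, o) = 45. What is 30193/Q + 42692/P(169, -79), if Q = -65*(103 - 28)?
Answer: 13784321/14625 ≈ 942.52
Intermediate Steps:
Q = -4875 (Q = -65*75 = -4875)
30193/Q + 42692/P(169, -79) = 30193/(-4875) + 42692/45 = 30193*(-1/4875) + 42692*(1/45) = -30193/4875 + 42692/45 = 13784321/14625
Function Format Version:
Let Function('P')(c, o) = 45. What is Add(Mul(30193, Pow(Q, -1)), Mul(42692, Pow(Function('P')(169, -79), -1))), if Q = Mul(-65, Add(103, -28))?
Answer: Rational(13784321, 14625) ≈ 942.52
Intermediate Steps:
Q = -4875 (Q = Mul(-65, 75) = -4875)
Add(Mul(30193, Pow(Q, -1)), Mul(42692, Pow(Function('P')(169, -79), -1))) = Add(Mul(30193, Pow(-4875, -1)), Mul(42692, Pow(45, -1))) = Add(Mul(30193, Rational(-1, 4875)), Mul(42692, Rational(1, 45))) = Add(Rational(-30193, 4875), Rational(42692, 45)) = Rational(13784321, 14625)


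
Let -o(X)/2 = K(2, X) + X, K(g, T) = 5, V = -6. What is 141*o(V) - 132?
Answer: 150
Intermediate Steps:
o(X) = -10 - 2*X (o(X) = -2*(5 + X) = -10 - 2*X)
141*o(V) - 132 = 141*(-10 - 2*(-6)) - 132 = 141*(-10 + 12) - 132 = 141*2 - 132 = 282 - 132 = 150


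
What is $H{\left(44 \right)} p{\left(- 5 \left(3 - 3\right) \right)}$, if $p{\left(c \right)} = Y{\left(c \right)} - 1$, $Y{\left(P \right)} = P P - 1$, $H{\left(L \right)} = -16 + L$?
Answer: $-56$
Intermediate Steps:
$Y{\left(P \right)} = -1 + P^{2}$ ($Y{\left(P \right)} = P^{2} - 1 = -1 + P^{2}$)
$p{\left(c \right)} = -2 + c^{2}$ ($p{\left(c \right)} = \left(-1 + c^{2}\right) - 1 = -2 + c^{2}$)
$H{\left(44 \right)} p{\left(- 5 \left(3 - 3\right) \right)} = \left(-16 + 44\right) \left(-2 + \left(- 5 \left(3 - 3\right)\right)^{2}\right) = 28 \left(-2 + \left(\left(-5\right) 0\right)^{2}\right) = 28 \left(-2 + 0^{2}\right) = 28 \left(-2 + 0\right) = 28 \left(-2\right) = -56$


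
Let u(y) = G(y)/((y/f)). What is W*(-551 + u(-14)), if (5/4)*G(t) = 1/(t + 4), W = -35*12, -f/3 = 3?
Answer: 1157208/5 ≈ 2.3144e+5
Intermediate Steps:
f = -9 (f = -3*3 = -9)
W = -420
G(t) = 4/(5*(4 + t)) (G(t) = 4/(5*(t + 4)) = 4/(5*(4 + t)))
u(y) = -36/(5*y*(4 + y)) (u(y) = (4/(5*(4 + y)))/((y/(-9))) = (4/(5*(4 + y)))/((y*(-⅑))) = (4/(5*(4 + y)))/((-y/9)) = (4/(5*(4 + y)))*(-9/y) = -36/(5*y*(4 + y)))
W*(-551 + u(-14)) = -420*(-551 - 36/5/(-14*(4 - 14))) = -420*(-551 - 36/5*(-1/14)/(-10)) = -420*(-551 - 36/5*(-1/14)*(-⅒)) = -420*(-551 - 9/175) = -420*(-96434/175) = 1157208/5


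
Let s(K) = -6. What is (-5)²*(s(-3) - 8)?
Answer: -350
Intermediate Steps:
(-5)²*(s(-3) - 8) = (-5)²*(-6 - 8) = 25*(-14) = -350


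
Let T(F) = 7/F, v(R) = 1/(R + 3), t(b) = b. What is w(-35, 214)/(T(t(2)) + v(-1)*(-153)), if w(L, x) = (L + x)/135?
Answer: -179/9855 ≈ -0.018163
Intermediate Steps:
v(R) = 1/(3 + R)
w(L, x) = L/135 + x/135 (w(L, x) = (L + x)*(1/135) = L/135 + x/135)
w(-35, 214)/(T(t(2)) + v(-1)*(-153)) = ((1/135)*(-35) + (1/135)*214)/(7/2 - 153/(3 - 1)) = (-7/27 + 214/135)/(7*(½) - 153/2) = 179/(135*(7/2 + (½)*(-153))) = 179/(135*(7/2 - 153/2)) = (179/135)/(-73) = (179/135)*(-1/73) = -179/9855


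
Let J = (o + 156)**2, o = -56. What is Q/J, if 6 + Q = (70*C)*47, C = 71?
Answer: 14599/625 ≈ 23.358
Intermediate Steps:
J = 10000 (J = (-56 + 156)**2 = 100**2 = 10000)
Q = 233584 (Q = -6 + (70*71)*47 = -6 + 4970*47 = -6 + 233590 = 233584)
Q/J = 233584/10000 = 233584*(1/10000) = 14599/625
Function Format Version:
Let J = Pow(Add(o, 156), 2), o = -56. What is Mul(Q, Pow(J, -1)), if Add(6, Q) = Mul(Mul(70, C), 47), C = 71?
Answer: Rational(14599, 625) ≈ 23.358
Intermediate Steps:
J = 10000 (J = Pow(Add(-56, 156), 2) = Pow(100, 2) = 10000)
Q = 233584 (Q = Add(-6, Mul(Mul(70, 71), 47)) = Add(-6, Mul(4970, 47)) = Add(-6, 233590) = 233584)
Mul(Q, Pow(J, -1)) = Mul(233584, Pow(10000, -1)) = Mul(233584, Rational(1, 10000)) = Rational(14599, 625)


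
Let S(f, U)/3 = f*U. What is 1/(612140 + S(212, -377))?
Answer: 1/372368 ≈ 2.6855e-6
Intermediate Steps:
S(f, U) = 3*U*f (S(f, U) = 3*(f*U) = 3*(U*f) = 3*U*f)
1/(612140 + S(212, -377)) = 1/(612140 + 3*(-377)*212) = 1/(612140 - 239772) = 1/372368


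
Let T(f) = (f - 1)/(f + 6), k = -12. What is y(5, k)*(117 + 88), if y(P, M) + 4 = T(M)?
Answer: -2255/6 ≈ -375.83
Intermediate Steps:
T(f) = (-1 + f)/(6 + f)
y(P, M) = -4 + (-1 + M)/(6 + M)
y(5, k)*(117 + 88) = ((-25 - 3*(-12))/(6 - 12))*(117 + 88) = ((-25 + 36)/(-6))*205 = -1/6*11*205 = -11/6*205 = -2255/6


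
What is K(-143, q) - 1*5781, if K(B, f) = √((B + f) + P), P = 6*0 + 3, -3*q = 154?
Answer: -5781 + I*√1722/3 ≈ -5781.0 + 13.832*I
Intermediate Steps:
q = -154/3 (q = -⅓*154 = -154/3 ≈ -51.333)
P = 3 (P = 0 + 3 = 3)
K(B, f) = √(3 + B + f) (K(B, f) = √((B + f) + 3) = √(3 + B + f))
K(-143, q) - 1*5781 = √(3 - 143 - 154/3) - 1*5781 = √(-574/3) - 5781 = I*√1722/3 - 5781 = -5781 + I*√1722/3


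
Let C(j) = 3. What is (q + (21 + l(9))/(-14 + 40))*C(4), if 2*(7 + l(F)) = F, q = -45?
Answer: -6909/52 ≈ -132.87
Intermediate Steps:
l(F) = -7 + F/2
(q + (21 + l(9))/(-14 + 40))*C(4) = (-45 + (21 + (-7 + (1/2)*9))/(-14 + 40))*3 = (-45 + (21 + (-7 + 9/2))/26)*3 = (-45 + (21 - 5/2)*(1/26))*3 = (-45 + (37/2)*(1/26))*3 = (-45 + 37/52)*3 = -2303/52*3 = -6909/52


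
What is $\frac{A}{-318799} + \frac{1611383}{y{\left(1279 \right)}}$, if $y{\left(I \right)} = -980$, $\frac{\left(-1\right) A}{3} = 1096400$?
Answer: $- \frac{510483873017}{312423020} \approx -1634.0$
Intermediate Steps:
$A = -3289200$ ($A = \left(-3\right) 1096400 = -3289200$)
$\frac{A}{-318799} + \frac{1611383}{y{\left(1279 \right)}} = - \frac{3289200}{-318799} + \frac{1611383}{-980} = \left(-3289200\right) \left(- \frac{1}{318799}\right) + 1611383 \left(- \frac{1}{980}\right) = \frac{3289200}{318799} - \frac{1611383}{980} = - \frac{510483873017}{312423020}$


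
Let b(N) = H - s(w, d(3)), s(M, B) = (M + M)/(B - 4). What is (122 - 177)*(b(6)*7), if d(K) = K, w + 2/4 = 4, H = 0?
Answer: -2695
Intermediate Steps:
w = 7/2 (w = -1/2 + 4 = 7/2 ≈ 3.5000)
s(M, B) = 2*M/(-4 + B) (s(M, B) = (2*M)/(-4 + B) = 2*M/(-4 + B))
b(N) = 7 (b(N) = 0 - 2*7/(2*(-4 + 3)) = 0 - 2*7/(2*(-1)) = 0 - 2*7*(-1)/2 = 0 - 1*(-7) = 0 + 7 = 7)
(122 - 177)*(b(6)*7) = (122 - 177)*(7*7) = -55*49 = -2695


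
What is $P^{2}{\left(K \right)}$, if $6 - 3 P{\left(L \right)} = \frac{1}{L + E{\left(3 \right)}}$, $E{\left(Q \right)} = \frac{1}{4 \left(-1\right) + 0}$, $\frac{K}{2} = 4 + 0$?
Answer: $\frac{33124}{8649} \approx 3.8298$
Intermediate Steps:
$K = 8$ ($K = 2 \left(4 + 0\right) = 2 \cdot 4 = 8$)
$E{\left(Q \right)} = - \frac{1}{4}$ ($E{\left(Q \right)} = \frac{1}{-4 + 0} = \frac{1}{-4} = - \frac{1}{4}$)
$P{\left(L \right)} = 2 - \frac{1}{3 \left(- \frac{1}{4} + L\right)}$ ($P{\left(L \right)} = 2 - \frac{1}{3 \left(L - \frac{1}{4}\right)} = 2 - \frac{1}{3 \left(- \frac{1}{4} + L\right)}$)
$P^{2}{\left(K \right)} = \left(\frac{2 \left(-5 + 12 \cdot 8\right)}{3 \left(-1 + 4 \cdot 8\right)}\right)^{2} = \left(\frac{2 \left(-5 + 96\right)}{3 \left(-1 + 32\right)}\right)^{2} = \left(\frac{2}{3} \cdot \frac{1}{31} \cdot 91\right)^{2} = \left(\frac{182}{93}\right)^{2} = \frac{33124}{8649}$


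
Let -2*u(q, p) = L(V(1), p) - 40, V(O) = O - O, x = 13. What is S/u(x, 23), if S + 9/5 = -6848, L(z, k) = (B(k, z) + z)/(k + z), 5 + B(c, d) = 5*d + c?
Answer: -787727/2255 ≈ -349.32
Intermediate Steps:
B(c, d) = -5 + c + 5*d (B(c, d) = -5 + (5*d + c) = -5 + (c + 5*d) = -5 + c + 5*d)
V(O) = 0
L(z, k) = (-5 + k + 6*z)/(k + z) (L(z, k) = ((-5 + k + 5*z) + z)/(k + z) = (-5 + k + 6*z)/(k + z))
S = -34249/5 (S = -9/5 - 6848 = -34249/5 ≈ -6849.8)
u(q, p) = 20 - (-5 + p)/(2*p) (u(q, p) = -((-5 + p + 6*0)/(p + 0) - 40)/2 = -((-5 + p + 0)/p - 40)/2 = -((-5 + p)/p - 40)/2 = -(-40 + (-5 + p)/p)/2 = 20 - (-5 + p)/(2*p))
S/u(x, 23) = -34249*46/(5 + 39*23)/5 = -34249*46/(5 + 897)/5 = -34249/(5*((½)*(1/23)*902)) = -34249/(5*451/23) = -34249/5*23/451 = -787727/2255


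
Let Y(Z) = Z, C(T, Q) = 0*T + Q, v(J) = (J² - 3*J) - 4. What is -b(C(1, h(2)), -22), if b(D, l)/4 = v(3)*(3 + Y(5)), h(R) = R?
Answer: 128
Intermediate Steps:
v(J) = -4 + J² - 3*J
C(T, Q) = Q (C(T, Q) = 0 + Q = Q)
b(D, l) = -128 (b(D, l) = 4*((-4 + 3² - 3*3)*(3 + 5)) = 4*((-4 + 9 - 9)*8) = 4*(-4*8) = 4*(-32) = -128)
-b(C(1, h(2)), -22) = -1*(-128) = 128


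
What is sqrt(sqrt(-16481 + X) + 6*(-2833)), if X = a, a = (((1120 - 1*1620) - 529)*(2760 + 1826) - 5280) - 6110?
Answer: sqrt(-16998 + I*sqrt(4746865)) ≈ 8.3385 + 130.64*I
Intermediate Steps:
a = -4730384 (a = (((1120 - 1620) - 529)*4586 - 5280) - 6110 = ((-500 - 529)*4586 - 5280) - 6110 = (-1029*4586 - 5280) - 6110 = (-4718994 - 5280) - 6110 = -4724274 - 6110 = -4730384)
X = -4730384
sqrt(sqrt(-16481 + X) + 6*(-2833)) = sqrt(sqrt(-16481 - 4730384) + 6*(-2833)) = sqrt(sqrt(-4746865) - 16998) = sqrt(I*sqrt(4746865) - 16998) = sqrt(-16998 + I*sqrt(4746865))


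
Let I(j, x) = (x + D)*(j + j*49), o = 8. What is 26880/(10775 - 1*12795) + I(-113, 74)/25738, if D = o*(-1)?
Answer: -36127386/1299769 ≈ -27.795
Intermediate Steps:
D = -8 (D = 8*(-1) = -8)
I(j, x) = 50*j*(-8 + x) (I(j, x) = (x - 8)*(j + j*49) = (-8 + x)*(j + 49*j) = (-8 + x)*(50*j) = 50*j*(-8 + x))
26880/(10775 - 1*12795) + I(-113, 74)/25738 = 26880/(10775 - 1*12795) + (50*(-113)*(-8 + 74))/25738 = 26880/(10775 - 12795) + (50*(-113)*66)*(1/25738) = 26880/(-2020) - 372900*1/25738 = 26880*(-1/2020) - 186450/12869 = -1344/101 - 186450/12869 = -36127386/1299769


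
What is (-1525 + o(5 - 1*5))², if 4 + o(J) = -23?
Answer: 2408704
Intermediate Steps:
o(J) = -27 (o(J) = -4 - 23 = -27)
(-1525 + o(5 - 1*5))² = (-1525 - 27)² = (-1552)² = 2408704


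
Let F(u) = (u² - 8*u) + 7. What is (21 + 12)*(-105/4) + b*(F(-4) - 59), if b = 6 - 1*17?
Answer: -3289/4 ≈ -822.25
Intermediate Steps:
F(u) = 7 + u² - 8*u
b = -11 (b = 6 - 17 = -11)
(21 + 12)*(-105/4) + b*(F(-4) - 59) = (21 + 12)*(-105/4) - 11*((7 + (-4)² - 8*(-4)) - 59) = 33*(-105*¼) - 11*((7 + 16 + 32) - 59) = 33*(-105/4) - 11*(55 - 59) = -3465/4 - 11*(-4) = -3465/4 + 44 = -3289/4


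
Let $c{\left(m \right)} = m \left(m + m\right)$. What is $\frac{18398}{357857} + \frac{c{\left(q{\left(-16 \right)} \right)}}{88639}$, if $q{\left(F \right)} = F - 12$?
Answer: $\frac{2191900098}{31720086623} \approx 0.069101$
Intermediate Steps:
$q{\left(F \right)} = -12 + F$
$c{\left(m \right)} = 2 m^{2}$ ($c{\left(m \right)} = m 2 m = 2 m^{2}$)
$\frac{18398}{357857} + \frac{c{\left(q{\left(-16 \right)} \right)}}{88639} = \frac{18398}{357857} + \frac{2 \left(-12 - 16\right)^{2}}{88639} = 18398 \cdot \frac{1}{357857} + 2 \left(-28\right)^{2} \cdot \frac{1}{88639} = \frac{18398}{357857} + 2 \cdot 784 \cdot \frac{1}{88639} = \frac{18398}{357857} + 1568 \cdot \frac{1}{88639} = \frac{18398}{357857} + \frac{1568}{88639} = \frac{2191900098}{31720086623}$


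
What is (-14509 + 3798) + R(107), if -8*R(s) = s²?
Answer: -97137/8 ≈ -12142.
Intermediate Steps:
R(s) = -s²/8
(-14509 + 3798) + R(107) = (-14509 + 3798) - ⅛*107² = -10711 - ⅛*11449 = -10711 - 11449/8 = -97137/8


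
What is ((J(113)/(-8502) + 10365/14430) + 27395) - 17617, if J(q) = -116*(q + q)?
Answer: 3077100521/314574 ≈ 9781.8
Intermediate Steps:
J(q) = -232*q
((J(113)/(-8502) + 10365/14430) + 27395) - 17617 = ((-232*113/(-8502) + 10365/14430) + 27395) - 17617 = ((-26216*(-1/8502) + 10365*(1/14430)) + 27395) - 17617 = ((13108/4251 + 691/962) + 27395) - 17617 = (1195949/314574 + 27395) - 17617 = 8618950679/314574 - 17617 = 3077100521/314574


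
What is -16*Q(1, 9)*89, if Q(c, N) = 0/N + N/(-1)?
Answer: 12816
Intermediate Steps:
Q(c, N) = -N (Q(c, N) = 0 + N*(-1) = 0 - N = -N)
-16*Q(1, 9)*89 = -(-16)*9*89 = -16*(-9)*89 = 144*89 = 12816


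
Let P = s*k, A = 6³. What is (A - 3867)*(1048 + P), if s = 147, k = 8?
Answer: -8119824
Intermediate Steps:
A = 216
P = 1176 (P = 147*8 = 1176)
(A - 3867)*(1048 + P) = (216 - 3867)*(1048 + 1176) = -3651*2224 = -8119824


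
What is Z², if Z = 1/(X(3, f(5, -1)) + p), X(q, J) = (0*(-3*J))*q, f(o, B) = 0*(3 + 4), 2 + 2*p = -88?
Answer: 1/2025 ≈ 0.00049383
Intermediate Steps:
p = -45 (p = -1 + (½)*(-88) = -1 - 44 = -45)
f(o, B) = 0 (f(o, B) = 0*7 = 0)
X(q, J) = 0 (X(q, J) = 0*q = 0)
Z = -1/45 (Z = 1/(0 - 45) = 1/(-45) = -1/45 ≈ -0.022222)
Z² = (-1/45)² = 1/2025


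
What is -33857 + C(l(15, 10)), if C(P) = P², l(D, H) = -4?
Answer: -33841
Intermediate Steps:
-33857 + C(l(15, 10)) = -33857 + (-4)² = -33857 + 16 = -33841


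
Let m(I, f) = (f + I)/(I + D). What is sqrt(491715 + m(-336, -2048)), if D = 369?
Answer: sqrt(535398963)/33 ≈ 701.17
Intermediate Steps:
m(I, f) = (I + f)/(369 + I) (m(I, f) = (f + I)/(I + 369) = (I + f)/(369 + I))
sqrt(491715 + m(-336, -2048)) = sqrt(491715 + (-336 - 2048)/(369 - 336)) = sqrt(491715 - 2384/33) = sqrt(16224211/33) = sqrt(535398963)/33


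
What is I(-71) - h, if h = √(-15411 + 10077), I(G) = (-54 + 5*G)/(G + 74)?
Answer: -409/3 - I*√5334 ≈ -136.33 - 73.034*I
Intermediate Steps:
I(G) = (-54 + 5*G)/(74 + G)
h = I*√5334 (h = √(-5334) = I*√5334 ≈ 73.034*I)
I(-71) - h = (-54 + 5*(-71))/(74 - 71) - I*√5334 = (-54 - 355)/3 - I*√5334 = (⅓)*(-409) - I*√5334 = -409/3 - I*√5334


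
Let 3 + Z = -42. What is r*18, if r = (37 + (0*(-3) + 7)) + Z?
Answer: -18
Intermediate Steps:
Z = -45 (Z = -3 - 42 = -45)
r = -1 (r = (37 + (0*(-3) + 7)) - 45 = (37 + (0 + 7)) - 45 = (37 + 7) - 45 = 44 - 45 = -1)
r*18 = -1*18 = -18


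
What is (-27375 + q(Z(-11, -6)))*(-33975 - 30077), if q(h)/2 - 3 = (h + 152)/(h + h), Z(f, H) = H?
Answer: 5263793360/3 ≈ 1.7546e+9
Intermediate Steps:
q(h) = 6 + (152 + h)/h (q(h) = 6 + 2*((h + 152)/(h + h)) = 6 + 2*((152 + h)/((2*h))) = 6 + 2*((152 + h)*(1/(2*h))) = 6 + 2*((152 + h)/(2*h)) = 6 + (152 + h)/h)
(-27375 + q(Z(-11, -6)))*(-33975 - 30077) = (-27375 + (7 + 152/(-6)))*(-33975 - 30077) = (-27375 + (7 + 152*(-⅙)))*(-64052) = (-27375 + (7 - 76/3))*(-64052) = (-27375 - 55/3)*(-64052) = -82180/3*(-64052) = 5263793360/3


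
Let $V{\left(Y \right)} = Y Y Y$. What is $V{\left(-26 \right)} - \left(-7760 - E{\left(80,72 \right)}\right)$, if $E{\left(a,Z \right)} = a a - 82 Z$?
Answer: $-9320$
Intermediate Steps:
$E{\left(a,Z \right)} = a^{2} - 82 Z$
$V{\left(Y \right)} = Y^{3}$ ($V{\left(Y \right)} = Y^{2} Y = Y^{3}$)
$V{\left(-26 \right)} - \left(-7760 - E{\left(80,72 \right)}\right) = \left(-26\right)^{3} + \left(-1301 + \left(\left(80^{2} - 5904\right) - -9061\right)\right) = -17576 + \left(-1301 + \left(\left(6400 - 5904\right) + 9061\right)\right) = -17576 + \left(-1301 + \left(496 + 9061\right)\right) = -17576 + \left(-1301 + 9557\right) = -17576 + 8256 = -9320$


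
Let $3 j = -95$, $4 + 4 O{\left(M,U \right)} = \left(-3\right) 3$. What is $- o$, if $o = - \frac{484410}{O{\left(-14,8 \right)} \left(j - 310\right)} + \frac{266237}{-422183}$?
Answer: $\frac{491532722477}{1125117695} \approx 436.87$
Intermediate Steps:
$O{\left(M,U \right)} = - \frac{13}{4}$ ($O{\left(M,U \right)} = -1 + \frac{\left(-3\right) 3}{4} = -1 + \frac{1}{4} \left(-9\right) = -1 - \frac{9}{4} = - \frac{13}{4}$)
$j = - \frac{95}{3}$ ($j = \frac{1}{3} \left(-95\right) = - \frac{95}{3} \approx -31.667$)
$o = - \frac{491532722477}{1125117695}$ ($o = - \frac{484410}{\left(- \frac{13}{4}\right) \left(- \frac{95}{3} - 310\right)} + \frac{266237}{-422183} = - \frac{484410}{\left(- \frac{13}{4}\right) \left(- \frac{1025}{3}\right)} + 266237 \left(- \frac{1}{422183}\right) = - \frac{484410}{\frac{13325}{12}} - \frac{266237}{422183} = \left(-484410\right) \frac{12}{13325} - \frac{266237}{422183} = - \frac{1162584}{2665} - \frac{266237}{422183} = - \frac{491532722477}{1125117695} \approx -436.87$)
$- o = \left(-1\right) \left(- \frac{491532722477}{1125117695}\right) = \frac{491532722477}{1125117695}$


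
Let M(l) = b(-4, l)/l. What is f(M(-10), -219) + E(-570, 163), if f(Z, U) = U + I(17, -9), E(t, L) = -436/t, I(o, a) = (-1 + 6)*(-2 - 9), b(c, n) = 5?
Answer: -77872/285 ≈ -273.23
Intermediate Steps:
I(o, a) = -55 (I(o, a) = 5*(-11) = -55)
M(l) = 5/l
f(Z, U) = -55 + U (f(Z, U) = U - 55 = -55 + U)
f(M(-10), -219) + E(-570, 163) = (-55 - 219) - 436/(-570) = -274 - 436*(-1/570) = -274 + 218/285 = -77872/285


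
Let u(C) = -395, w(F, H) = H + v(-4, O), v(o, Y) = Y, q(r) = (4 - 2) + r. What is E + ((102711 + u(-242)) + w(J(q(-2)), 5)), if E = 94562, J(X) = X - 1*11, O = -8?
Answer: 196875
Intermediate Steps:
q(r) = 2 + r
J(X) = -11 + X (J(X) = X - 11 = -11 + X)
w(F, H) = -8 + H (w(F, H) = H - 8 = -8 + H)
E + ((102711 + u(-242)) + w(J(q(-2)), 5)) = 94562 + ((102711 - 395) + (-8 + 5)) = 94562 + (102316 - 3) = 94562 + 102313 = 196875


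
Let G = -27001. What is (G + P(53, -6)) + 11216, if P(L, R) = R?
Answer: -15791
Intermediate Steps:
(G + P(53, -6)) + 11216 = (-27001 - 6) + 11216 = -27007 + 11216 = -15791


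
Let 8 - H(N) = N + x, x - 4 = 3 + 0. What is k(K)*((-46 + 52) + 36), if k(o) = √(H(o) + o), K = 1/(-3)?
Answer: 42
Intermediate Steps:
x = 7 (x = 4 + (3 + 0) = 4 + 3 = 7)
K = -⅓ ≈ -0.33333
H(N) = 1 - N (H(N) = 8 - (N + 7) = 8 - (7 + N) = 8 + (-7 - N) = 1 - N)
k(o) = 1 (k(o) = √((1 - o) + o) = √1 = 1)
k(K)*((-46 + 52) + 36) = 1*((-46 + 52) + 36) = 1*(6 + 36) = 1*42 = 42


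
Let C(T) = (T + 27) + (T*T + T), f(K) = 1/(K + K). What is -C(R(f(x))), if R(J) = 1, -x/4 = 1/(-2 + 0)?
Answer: -30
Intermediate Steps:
x = 2 (x = -4/(-2 + 0) = -4/(-2) = -4*(-½) = 2)
f(K) = 1/(2*K)
C(T) = 27 + T² + 2*T (C(T) = (27 + T) + (T² + T) = (27 + T) + (T + T²) = 27 + T² + 2*T)
-C(R(f(x))) = -(27 + 1² + 2*1) = -(27 + 1 + 2) = -1*30 = -30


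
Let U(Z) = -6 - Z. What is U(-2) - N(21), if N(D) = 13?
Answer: -17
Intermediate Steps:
U(-2) - N(21) = (-6 - 1*(-2)) - 1*13 = (-6 + 2) - 13 = -4 - 13 = -17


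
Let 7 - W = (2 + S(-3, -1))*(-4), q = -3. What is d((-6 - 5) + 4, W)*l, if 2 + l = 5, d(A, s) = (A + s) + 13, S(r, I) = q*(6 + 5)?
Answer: -333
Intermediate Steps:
S(r, I) = -33 (S(r, I) = -3*(6 + 5) = -3*11 = -33)
W = -117 (W = 7 - (2 - 33)*(-4) = 7 - (-31)*(-4) = 7 - 1*124 = 7 - 124 = -117)
d(A, s) = 13 + A + s
l = 3 (l = -2 + 5 = 3)
d((-6 - 5) + 4, W)*l = (13 + ((-6 - 5) + 4) - 117)*3 = (13 + (-11 + 4) - 117)*3 = (13 - 7 - 117)*3 = -111*3 = -333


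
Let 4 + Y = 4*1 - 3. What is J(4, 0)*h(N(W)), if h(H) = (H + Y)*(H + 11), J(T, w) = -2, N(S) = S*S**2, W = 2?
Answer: -190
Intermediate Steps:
Y = -3 (Y = -4 + (4*1 - 3) = -4 + (4 - 3) = -4 + 1 = -3)
N(S) = S**3
h(H) = (-3 + H)*(11 + H) (h(H) = (H - 3)*(H + 11) = (-3 + H)*(11 + H))
J(4, 0)*h(N(W)) = -2*(-33 + (2**3)**2 + 8*2**3) = -2*(-33 + 8**2 + 8*8) = -2*(-33 + 64 + 64) = -2*95 = -190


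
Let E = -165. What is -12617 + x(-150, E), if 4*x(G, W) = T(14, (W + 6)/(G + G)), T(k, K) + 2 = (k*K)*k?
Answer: -1259153/100 ≈ -12592.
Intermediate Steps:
T(k, K) = -2 + K*k**2 (T(k, K) = -2 + (k*K)*k = -2 + (K*k)*k = -2 + K*k**2)
x(G, W) = -1/2 + 49*(6 + W)/(2*G) (x(G, W) = (-2 + ((W + 6)/(G + G))*14**2)/4 = (-2 + ((6 + W)/((2*G)))*196)/4 = (-2 + ((6 + W)*(1/(2*G)))*196)/4 = (-2 + ((6 + W)/(2*G))*196)/4 = (-2 + 98*(6 + W)/G)/4 = -1/2 + 49*(6 + W)/(2*G))
-12617 + x(-150, E) = -12617 + (1/2)*(294 - 1*(-150) + 49*(-165))/(-150) = -12617 + (1/2)*(-1/150)*(294 + 150 - 8085) = -12617 + (1/2)*(-1/150)*(-7641) = -12617 + 2547/100 = -1259153/100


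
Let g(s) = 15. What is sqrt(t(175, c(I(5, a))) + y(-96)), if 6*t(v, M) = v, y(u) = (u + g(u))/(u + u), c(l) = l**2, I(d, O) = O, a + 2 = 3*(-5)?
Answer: sqrt(17043)/24 ≈ 5.4395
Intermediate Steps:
a = -17 (a = -2 + 3*(-5) = -2 - 15 = -17)
y(u) = (15 + u)/(2*u) (y(u) = (u + 15)/(u + u) = (15 + u)/((2*u)) = (15 + u)*(1/(2*u)) = (15 + u)/(2*u))
t(v, M) = v/6
sqrt(t(175, c(I(5, a))) + y(-96)) = sqrt((1/6)*175 + (1/2)*(15 - 96)/(-96)) = sqrt(175/6 + (1/2)*(-1/96)*(-81)) = sqrt(175/6 + 27/64) = sqrt(5681/192) = sqrt(17043)/24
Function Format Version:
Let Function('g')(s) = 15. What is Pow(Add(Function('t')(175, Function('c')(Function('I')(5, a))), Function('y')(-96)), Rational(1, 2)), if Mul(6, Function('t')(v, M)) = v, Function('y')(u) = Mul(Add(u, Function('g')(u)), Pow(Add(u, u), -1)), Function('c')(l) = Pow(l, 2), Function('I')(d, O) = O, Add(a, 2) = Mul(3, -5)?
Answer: Mul(Rational(1, 24), Pow(17043, Rational(1, 2))) ≈ 5.4395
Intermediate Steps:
a = -17 (a = Add(-2, Mul(3, -5)) = Add(-2, -15) = -17)
Function('y')(u) = Mul(Rational(1, 2), Pow(u, -1), Add(15, u)) (Function('y')(u) = Mul(Add(u, 15), Pow(Add(u, u), -1)) = Mul(Add(15, u), Pow(Mul(2, u), -1)) = Mul(Add(15, u), Mul(Rational(1, 2), Pow(u, -1))) = Mul(Rational(1, 2), Pow(u, -1), Add(15, u)))
Function('t')(v, M) = Mul(Rational(1, 6), v)
Pow(Add(Function('t')(175, Function('c')(Function('I')(5, a))), Function('y')(-96)), Rational(1, 2)) = Pow(Add(Mul(Rational(1, 6), 175), Mul(Rational(1, 2), Pow(-96, -1), Add(15, -96))), Rational(1, 2)) = Pow(Add(Rational(175, 6), Mul(Rational(1, 2), Rational(-1, 96), -81)), Rational(1, 2)) = Pow(Add(Rational(175, 6), Rational(27, 64)), Rational(1, 2)) = Pow(Rational(5681, 192), Rational(1, 2)) = Mul(Rational(1, 24), Pow(17043, Rational(1, 2)))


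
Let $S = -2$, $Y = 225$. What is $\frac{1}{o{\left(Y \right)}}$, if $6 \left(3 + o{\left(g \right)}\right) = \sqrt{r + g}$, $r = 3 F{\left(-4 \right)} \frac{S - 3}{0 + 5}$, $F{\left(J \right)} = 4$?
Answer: $- \frac{36}{37} - \frac{2 \sqrt{213}}{37} \approx -1.7619$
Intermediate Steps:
$r = -12$ ($r = 3 \cdot 4 \frac{-2 - 3}{0 + 5} = 12 \left(- \frac{5}{5}\right) = 12 \left(\left(-5\right) \frac{1}{5}\right) = 12 \left(-1\right) = -12$)
$o{\left(g \right)} = -3 + \frac{\sqrt{-12 + g}}{6}$
$\frac{1}{o{\left(Y \right)}} = \frac{1}{-3 + \frac{\sqrt{-12 + 225}}{6}} = \frac{1}{-3 + \frac{\sqrt{213}}{6}}$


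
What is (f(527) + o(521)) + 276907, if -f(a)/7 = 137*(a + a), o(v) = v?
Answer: -733358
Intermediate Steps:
f(a) = -1918*a (f(a) = -959*(a + a) = -959*2*a = -1918*a)
(f(527) + o(521)) + 276907 = (-1918*527 + 521) + 276907 = (-1010786 + 521) + 276907 = -1010265 + 276907 = -733358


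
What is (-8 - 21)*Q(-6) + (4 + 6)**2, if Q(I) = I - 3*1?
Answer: 361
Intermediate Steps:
Q(I) = -3 + I (Q(I) = I - 3 = -3 + I)
(-8 - 21)*Q(-6) + (4 + 6)**2 = (-8 - 21)*(-3 - 6) + (4 + 6)**2 = -29*(-9) + 10**2 = 261 + 100 = 361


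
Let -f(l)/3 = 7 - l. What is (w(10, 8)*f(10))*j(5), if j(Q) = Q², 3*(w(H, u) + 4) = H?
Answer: -150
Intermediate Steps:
w(H, u) = -4 + H/3
f(l) = -21 + 3*l (f(l) = -3*(7 - l) = -21 + 3*l)
(w(10, 8)*f(10))*j(5) = ((-4 + (⅓)*10)*(-21 + 3*10))*5² = ((-4 + 10/3)*(-21 + 30))*25 = -⅔*9*25 = -6*25 = -150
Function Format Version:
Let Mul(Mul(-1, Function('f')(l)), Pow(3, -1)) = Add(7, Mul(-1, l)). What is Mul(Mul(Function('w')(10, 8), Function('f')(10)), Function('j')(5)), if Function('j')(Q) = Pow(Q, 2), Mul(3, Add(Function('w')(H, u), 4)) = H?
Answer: -150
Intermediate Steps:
Function('w')(H, u) = Add(-4, Mul(Rational(1, 3), H))
Function('f')(l) = Add(-21, Mul(3, l)) (Function('f')(l) = Mul(-3, Add(7, Mul(-1, l))) = Add(-21, Mul(3, l)))
Mul(Mul(Function('w')(10, 8), Function('f')(10)), Function('j')(5)) = Mul(Mul(Add(-4, Mul(Rational(1, 3), 10)), Add(-21, Mul(3, 10))), Pow(5, 2)) = Mul(Mul(Add(-4, Rational(10, 3)), Add(-21, 30)), 25) = Mul(Mul(Rational(-2, 3), 9), 25) = Mul(-6, 25) = -150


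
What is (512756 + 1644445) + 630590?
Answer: 2787791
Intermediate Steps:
(512756 + 1644445) + 630590 = 2157201 + 630590 = 2787791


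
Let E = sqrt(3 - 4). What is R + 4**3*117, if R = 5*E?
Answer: 7488 + 5*I ≈ 7488.0 + 5.0*I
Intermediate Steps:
E = I (E = sqrt(-1) = I ≈ 1.0*I)
R = 5*I ≈ 5.0*I
R + 4**3*117 = 5*I + 4**3*117 = 5*I + 64*117 = 5*I + 7488 = 7488 + 5*I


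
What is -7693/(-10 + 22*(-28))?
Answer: 7693/626 ≈ 12.289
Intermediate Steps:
-7693/(-10 + 22*(-28)) = -7693/(-10 - 616) = -7693/(-626) = -7693*(-1/626) = 7693/626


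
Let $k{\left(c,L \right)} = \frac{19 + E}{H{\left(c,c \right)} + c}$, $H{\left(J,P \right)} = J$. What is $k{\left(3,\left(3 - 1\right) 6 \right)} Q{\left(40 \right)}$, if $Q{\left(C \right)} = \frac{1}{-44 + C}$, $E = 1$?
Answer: $- \frac{5}{6} \approx -0.83333$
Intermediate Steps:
$k{\left(c,L \right)} = \frac{10}{c}$ ($k{\left(c,L \right)} = \frac{19 + 1}{c + c} = \frac{20}{2 c} = 20 \frac{1}{2 c} = \frac{10}{c}$)
$k{\left(3,\left(3 - 1\right) 6 \right)} Q{\left(40 \right)} = \frac{10 \cdot \frac{1}{3}}{-44 + 40} = \frac{10 \cdot \frac{1}{3}}{-4} = \frac{10}{3} \left(- \frac{1}{4}\right) = - \frac{5}{6}$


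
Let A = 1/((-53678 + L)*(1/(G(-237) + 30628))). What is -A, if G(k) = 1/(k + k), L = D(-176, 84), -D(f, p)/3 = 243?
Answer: 14517671/25788918 ≈ 0.56294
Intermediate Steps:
D(f, p) = -729 (D(f, p) = -3*243 = -729)
L = -729
G(k) = 1/(2*k)
A = -14517671/25788918 (A = 1/((-53678 - 729)*(1/((1/2)/(-237) + 30628))) = 1/((-54407)*(1/((1/2)*(-1/237) + 30628))) = -1/(54407*(1/(-1/474 + 30628))) = -1/(54407*(1/(14517671/474))) = -1/(54407*474/14517671) = -1/54407*14517671/474 = -14517671/25788918 ≈ -0.56294)
-A = -1*(-14517671/25788918) = 14517671/25788918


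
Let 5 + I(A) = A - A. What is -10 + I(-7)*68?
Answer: -350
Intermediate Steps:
I(A) = -5 (I(A) = -5 + (A - A) = -5 + 0 = -5)
-10 + I(-7)*68 = -10 - 5*68 = -10 - 340 = -350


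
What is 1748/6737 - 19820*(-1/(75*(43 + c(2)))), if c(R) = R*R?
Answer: 27937808/4749585 ≈ 5.8822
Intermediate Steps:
c(R) = R²
1748/6737 - 19820*(-1/(75*(43 + c(2)))) = 1748/6737 - 19820*(-1/(75*(43 + 2²))) = 1748*(1/6737) - 19820*(-1/(75*(43 + 4))) = 1748/6737 - 19820/((-75*47)) = 1748/6737 - 19820/(-3525) = 1748/6737 - 19820*(-1/3525) = 1748/6737 + 3964/705 = 27937808/4749585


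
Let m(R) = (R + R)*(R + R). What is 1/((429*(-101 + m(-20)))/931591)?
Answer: 931591/643071 ≈ 1.4487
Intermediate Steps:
m(R) = 4*R² (m(R) = (2*R)*(2*R) = 4*R²)
1/((429*(-101 + m(-20)))/931591) = 1/((429*(-101 + 4*(-20)²))/931591) = 1/((429*(-101 + 4*400))*(1/931591)) = 1/((429*(-101 + 1600))*(1/931591)) = 1/((429*1499)*(1/931591)) = 1/(643071*(1/931591)) = 1/(643071/931591) = 931591/643071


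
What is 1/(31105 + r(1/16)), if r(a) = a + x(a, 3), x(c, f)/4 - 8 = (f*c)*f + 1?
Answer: 16/498293 ≈ 3.2110e-5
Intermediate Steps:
x(c, f) = 36 + 4*c*f**2 (x(c, f) = 32 + 4*((f*c)*f + 1) = 32 + 4*((c*f)*f + 1) = 32 + 4*(c*f**2 + 1) = 32 + 4*(1 + c*f**2) = 32 + (4 + 4*c*f**2) = 36 + 4*c*f**2)
r(a) = 36 + 37*a (r(a) = a + (36 + 4*a*3**2) = a + (36 + 4*a*9) = a + (36 + 36*a) = 36 + 37*a)
1/(31105 + r(1/16)) = 1/(31105 + (36 + 37/16)) = 1/(31105 + 613/16) = 1/(498293/16) = 16/498293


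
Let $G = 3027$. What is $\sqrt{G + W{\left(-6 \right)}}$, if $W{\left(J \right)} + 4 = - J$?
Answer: $\sqrt{3029} \approx 55.036$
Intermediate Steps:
$W{\left(J \right)} = -4 - J$
$\sqrt{G + W{\left(-6 \right)}} = \sqrt{3027 - -2} = \sqrt{3027 + \left(-4 + 6\right)} = \sqrt{3027 + 2} = \sqrt{3029}$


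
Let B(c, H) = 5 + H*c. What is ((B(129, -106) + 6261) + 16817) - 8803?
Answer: 606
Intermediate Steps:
((B(129, -106) + 6261) + 16817) - 8803 = (((5 - 106*129) + 6261) + 16817) - 8803 = (((5 - 13674) + 6261) + 16817) - 8803 = ((-13669 + 6261) + 16817) - 8803 = (-7408 + 16817) - 8803 = 9409 - 8803 = 606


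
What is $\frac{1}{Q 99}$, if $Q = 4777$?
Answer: $\frac{1}{472923} \approx 2.1145 \cdot 10^{-6}$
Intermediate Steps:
$\frac{1}{Q 99} = \frac{1}{4777 \cdot 99} = \frac{1}{472923}$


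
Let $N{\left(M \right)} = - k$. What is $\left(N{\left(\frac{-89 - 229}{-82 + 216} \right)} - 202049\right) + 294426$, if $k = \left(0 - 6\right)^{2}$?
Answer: $92341$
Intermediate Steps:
$k = 36$ ($k = \left(-6\right)^{2} = 36$)
$N{\left(M \right)} = -36$ ($N{\left(M \right)} = \left(-1\right) 36 = -36$)
$\left(N{\left(\frac{-89 - 229}{-82 + 216} \right)} - 202049\right) + 294426 = \left(-36 - 202049\right) + 294426 = -202085 + 294426 = 92341$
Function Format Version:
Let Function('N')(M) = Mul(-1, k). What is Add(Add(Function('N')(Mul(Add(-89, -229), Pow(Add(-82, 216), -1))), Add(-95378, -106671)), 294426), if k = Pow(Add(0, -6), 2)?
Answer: 92341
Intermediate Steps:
k = 36 (k = Pow(-6, 2) = 36)
Function('N')(M) = -36 (Function('N')(M) = Mul(-1, 36) = -36)
Add(Add(Function('N')(Mul(Add(-89, -229), Pow(Add(-82, 216), -1))), Add(-95378, -106671)), 294426) = Add(Add(-36, Add(-95378, -106671)), 294426) = Add(Add(-36, -202049), 294426) = Add(-202085, 294426) = 92341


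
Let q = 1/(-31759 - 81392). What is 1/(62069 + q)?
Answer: 113151/7023169418 ≈ 1.6111e-5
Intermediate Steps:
q = -1/113151 (q = 1/(-113151) = -1/113151 ≈ -8.8377e-6)
1/(62069 + q) = 1/(62069 - 1/113151) = 1/(7023169418/113151) = 113151/7023169418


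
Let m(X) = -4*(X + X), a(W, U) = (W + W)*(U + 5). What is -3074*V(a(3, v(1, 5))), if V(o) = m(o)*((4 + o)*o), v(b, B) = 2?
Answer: 1995493248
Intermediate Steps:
a(W, U) = 2*W*(5 + U) (a(W, U) = (2*W)*(5 + U) = 2*W*(5 + U))
m(X) = -8*X
V(o) = -8*o²*(4 + o) (V(o) = (-8*o)*((4 + o)*o) = (-8*o)*(o*(4 + o)) = -8*o²*(4 + o))
-3074*V(a(3, v(1, 5))) = -24592*(2*3*(5 + 2))²*(-4 - 2*3*(5 + 2)) = -24592*(2*3*7)²*(-4 - 2*3*7) = -24592*42²*(-4 - 1*42) = -24592*1764*(-4 - 42) = -24592*1764*(-46) = -3074*(-649152) = 1995493248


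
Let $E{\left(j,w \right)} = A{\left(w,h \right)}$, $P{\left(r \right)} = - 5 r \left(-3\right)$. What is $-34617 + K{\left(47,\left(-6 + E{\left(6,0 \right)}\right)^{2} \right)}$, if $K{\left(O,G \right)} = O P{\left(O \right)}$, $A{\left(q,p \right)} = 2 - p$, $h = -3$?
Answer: $-1482$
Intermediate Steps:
$P{\left(r \right)} = 15 r$
$E{\left(j,w \right)} = 5$ ($E{\left(j,w \right)} = 2 - -3 = 2 + 3 = 5$)
$K{\left(O,G \right)} = 15 O^{2}$ ($K{\left(O,G \right)} = O 15 O = 15 O^{2}$)
$-34617 + K{\left(47,\left(-6 + E{\left(6,0 \right)}\right)^{2} \right)} = -34617 + 15 \cdot 47^{2} = -34617 + 15 \cdot 2209 = -34617 + 33135 = -1482$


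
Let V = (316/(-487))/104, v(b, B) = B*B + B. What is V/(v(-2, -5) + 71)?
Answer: -79/1152242 ≈ -6.8562e-5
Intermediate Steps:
v(b, B) = B + B² (v(b, B) = B² + B = B + B²)
V = -79/12662 (V = (316*(-1/487))*(1/104) = -316/487*1/104 = -79/12662 ≈ -0.0062391)
V/(v(-2, -5) + 71) = -79/(12662*(-5*(1 - 5) + 71)) = -79/(12662*(-5*(-4) + 71)) = -79/(12662*(20 + 71)) = -79/12662/91 = -79/12662*1/91 = -79/1152242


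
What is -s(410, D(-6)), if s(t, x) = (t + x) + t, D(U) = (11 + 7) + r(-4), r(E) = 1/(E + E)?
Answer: -6703/8 ≈ -837.88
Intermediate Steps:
r(E) = 1/(2*E)
D(U) = 143/8 (D(U) = (11 + 7) + (½)/(-4) = 18 + (½)*(-¼) = 18 - ⅛ = 143/8)
s(t, x) = x + 2*t
-s(410, D(-6)) = -(143/8 + 2*410) = -(143/8 + 820) = -1*6703/8 = -6703/8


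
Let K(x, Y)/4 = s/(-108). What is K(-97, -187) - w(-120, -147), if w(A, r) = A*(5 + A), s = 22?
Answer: -372622/27 ≈ -13801.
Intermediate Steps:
K(x, Y) = -22/27 (K(x, Y) = 4*(22/(-108)) = 4*(22*(-1/108)) = 4*(-11/54) = -22/27)
K(-97, -187) - w(-120, -147) = -22/27 - (-120)*(5 - 120) = -22/27 - (-120)*(-115) = -22/27 - 1*13800 = -22/27 - 13800 = -372622/27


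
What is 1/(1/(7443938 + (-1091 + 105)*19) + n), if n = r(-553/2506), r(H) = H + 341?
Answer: 1329111516/452933731577 ≈ 0.0029344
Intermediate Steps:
r(H) = 341 + H
n = 121999/358 (n = 341 - 553/2506 = 341 - 553*1/2506 = 341 - 79/358 = 121999/358 ≈ 340.78)
1/(1/(7443938 + (-1091 + 105)*19) + n) = 1/(1/(7443938 + (-1091 + 105)*19) + 121999/358) = 1/(1/(7443938 - 986*19) + 121999/358) = 1/(1/(7443938 - 18734) + 121999/358) = 1/(1/7425204 + 121999/358) = 1/(452933731577/1329111516) = 1329111516/452933731577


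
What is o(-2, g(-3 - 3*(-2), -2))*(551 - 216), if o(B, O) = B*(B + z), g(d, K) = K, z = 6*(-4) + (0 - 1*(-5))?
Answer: 14070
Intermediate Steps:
z = -19 (z = -24 + (0 + 5) = -24 + 5 = -19)
o(B, O) = B*(-19 + B) (o(B, O) = B*(B - 19) = B*(-19 + B))
o(-2, g(-3 - 3*(-2), -2))*(551 - 216) = (-2*(-19 - 2))*(551 - 216) = -2*(-21)*335 = 42*335 = 14070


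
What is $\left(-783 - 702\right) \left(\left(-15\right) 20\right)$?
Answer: $445500$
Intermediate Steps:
$\left(-783 - 702\right) \left(\left(-15\right) 20\right) = \left(-1485\right) \left(-300\right) = 445500$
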